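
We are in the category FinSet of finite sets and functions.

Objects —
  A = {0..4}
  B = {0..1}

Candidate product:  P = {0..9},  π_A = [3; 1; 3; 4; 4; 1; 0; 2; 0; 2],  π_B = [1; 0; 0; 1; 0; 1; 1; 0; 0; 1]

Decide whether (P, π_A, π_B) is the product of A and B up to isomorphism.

|A|·|B| = 5·2 = 10;  |P| = 10
Check the pairing map k ↦ (π_A(k), π_B(k)):
  0 ↦ (3,1)
  1 ↦ (1,0)
  2 ↦ (3,0)
  3 ↦ (4,1)
  4 ↦ (4,0)
  5 ↦ (1,1)
  6 ↦ (0,1)
  7 ↦ (2,0)
  8 ↦ (0,0)
  9 ↦ (2,1)
distinct pairs in image: 10 / 10 needed
  → bijection onto A×B; projections well-typed.

Answer: VALID PRODUCT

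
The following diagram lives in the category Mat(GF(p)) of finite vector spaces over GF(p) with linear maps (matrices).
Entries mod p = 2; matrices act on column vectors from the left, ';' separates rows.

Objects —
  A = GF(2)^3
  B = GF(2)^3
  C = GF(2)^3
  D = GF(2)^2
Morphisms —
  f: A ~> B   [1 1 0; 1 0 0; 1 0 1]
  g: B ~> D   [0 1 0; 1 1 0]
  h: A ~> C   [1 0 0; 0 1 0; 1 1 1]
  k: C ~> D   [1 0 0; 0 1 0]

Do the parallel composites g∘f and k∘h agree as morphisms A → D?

Along f;g (path 1):
  e0=⟨1,0,0⟩ f~>⟨1,1,1⟩ g~>⟨1,0⟩
  e1=⟨0,1,0⟩ f~>⟨1,0,0⟩ g~>⟨0,1⟩
  e2=⟨0,0,1⟩ f~>⟨0,0,1⟩ g~>⟨0,0⟩
  result₁ = [1 0 0; 0 1 0]
Along h;k (path 2):
  e0=⟨1,0,0⟩ h~>⟨1,0,1⟩ k~>⟨1,0⟩
  e1=⟨0,1,0⟩ h~>⟨0,1,1⟩ k~>⟨0,1⟩
  e2=⟨0,0,1⟩ h~>⟨0,0,1⟩ k~>⟨0,0⟩
  result₂ = [1 0 0; 0 1 0]
Equal? YES — commutes

Answer: COMMUTES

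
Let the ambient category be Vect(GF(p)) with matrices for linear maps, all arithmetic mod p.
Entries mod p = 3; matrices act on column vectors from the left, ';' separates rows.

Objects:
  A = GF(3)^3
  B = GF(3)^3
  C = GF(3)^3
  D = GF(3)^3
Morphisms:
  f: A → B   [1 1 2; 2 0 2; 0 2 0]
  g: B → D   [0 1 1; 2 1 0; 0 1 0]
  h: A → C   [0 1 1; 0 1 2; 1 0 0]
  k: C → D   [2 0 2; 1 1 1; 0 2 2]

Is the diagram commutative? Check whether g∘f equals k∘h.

Along f;g (path 1):
  e0=[1,0,0] f→[1,2,0] g→[2,1,2]
  e1=[0,1,0] f→[1,0,2] g→[2,2,0]
  e2=[0,0,1] f→[2,2,0] g→[2,0,2]
  result₁ = [2 2 2; 1 2 0; 2 0 2]
Along h;k (path 2):
  e0=[1,0,0] h→[0,0,1] k→[2,1,2]
  e1=[0,1,0] h→[1,1,0] k→[2,2,2]
  e2=[0,0,1] h→[1,2,0] k→[2,0,1]
  result₂ = [2 2 2; 1 2 0; 2 2 1]
Equal? NO — does not commute

Answer: DOES NOT COMMUTE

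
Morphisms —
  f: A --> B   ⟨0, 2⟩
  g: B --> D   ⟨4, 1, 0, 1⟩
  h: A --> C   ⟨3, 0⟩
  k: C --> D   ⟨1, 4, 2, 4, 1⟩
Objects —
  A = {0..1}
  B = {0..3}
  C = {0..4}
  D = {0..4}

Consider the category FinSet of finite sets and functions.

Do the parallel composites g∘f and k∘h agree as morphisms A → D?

Along f;g (path 1):
  0 f-->0 g-->4
  1 f-->2 g-->0
  composite₁ = ⟨4, 0⟩
Along h;k (path 2):
  0 h-->3 k-->4
  1 h-->0 k-->1
  composite₂ = ⟨4, 1⟩
Equal? NO — does not commute

Answer: DOES NOT COMMUTE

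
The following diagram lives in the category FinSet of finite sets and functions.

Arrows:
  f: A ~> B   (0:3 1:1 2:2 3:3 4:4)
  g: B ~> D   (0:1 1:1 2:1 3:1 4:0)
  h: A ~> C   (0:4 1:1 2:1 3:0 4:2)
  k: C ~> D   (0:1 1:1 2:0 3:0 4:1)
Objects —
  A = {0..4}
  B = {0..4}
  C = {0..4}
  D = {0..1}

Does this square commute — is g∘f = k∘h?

1) trace f;g:
  0 f~>3 g~>1
  1 f~>1 g~>1
  2 f~>2 g~>1
  3 f~>3 g~>1
  4 f~>4 g~>0
  composite₁ = (0:1 1:1 2:1 3:1 4:0)
2) trace h;k:
  0 h~>4 k~>1
  1 h~>1 k~>1
  2 h~>1 k~>1
  3 h~>0 k~>1
  4 h~>2 k~>0
  composite₂ = (0:1 1:1 2:1 3:1 4:0)
Equal? equal; square commutes

Answer: COMMUTES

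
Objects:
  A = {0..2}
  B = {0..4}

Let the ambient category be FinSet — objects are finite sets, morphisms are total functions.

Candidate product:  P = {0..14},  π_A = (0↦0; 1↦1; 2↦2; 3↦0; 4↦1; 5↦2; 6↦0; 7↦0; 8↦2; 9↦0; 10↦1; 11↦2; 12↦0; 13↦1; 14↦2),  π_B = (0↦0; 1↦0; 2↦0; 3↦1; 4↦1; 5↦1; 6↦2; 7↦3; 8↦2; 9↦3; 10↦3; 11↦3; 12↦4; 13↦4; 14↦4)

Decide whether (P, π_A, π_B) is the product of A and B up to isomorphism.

Answer: NOT A VALID PRODUCT — duplicate pair at indices 9,7

Derivation:
|A|·|B| = 3·5 = 15;  |P| = 15
Check the pairing map k ↦ (π_A(k), π_B(k)):
  0 ↦ (0,0)
  1 ↦ (1,0)
  2 ↦ (2,0)
  3 ↦ (0,1)
  4 ↦ (1,1)
  5 ↦ (2,1)
  6 ↦ (0,2)
  7 ↦ (0,3)
  8 ↦ (2,2)
  9 ↦ (0,3)  ✗ repeats pair of k=7
  10 ↦ (1,3)
  11 ↦ (2,3)
  12 ↦ (0,4)
  13 ↦ (1,4)
  14 ↦ (2,4)
distinct pairs in image: 14 / 15 needed
  → (0,3) hit at k=7 and k=9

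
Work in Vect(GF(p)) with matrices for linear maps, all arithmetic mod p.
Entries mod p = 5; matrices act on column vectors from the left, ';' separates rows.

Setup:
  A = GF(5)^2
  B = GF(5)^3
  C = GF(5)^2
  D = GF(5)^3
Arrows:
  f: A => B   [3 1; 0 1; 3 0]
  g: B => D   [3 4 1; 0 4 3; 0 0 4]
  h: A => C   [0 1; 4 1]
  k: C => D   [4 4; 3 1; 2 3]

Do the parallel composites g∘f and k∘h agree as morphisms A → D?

Answer: DOES NOT COMMUTE

Work:
Along f;g (path 1):
  e0=[1,0] f=>[3,0,3] g=>[2,4,2]
  e1=[0,1] f=>[1,1,0] g=>[2,4,0]
  composite₁ = [2 2; 4 4; 2 0]
Along h;k (path 2):
  e0=[1,0] h=>[0,4] k=>[1,4,2]
  e1=[0,1] h=>[1,1] k=>[3,4,0]
  composite₂ = [1 3; 4 4; 2 0]
Equal? NO — does not commute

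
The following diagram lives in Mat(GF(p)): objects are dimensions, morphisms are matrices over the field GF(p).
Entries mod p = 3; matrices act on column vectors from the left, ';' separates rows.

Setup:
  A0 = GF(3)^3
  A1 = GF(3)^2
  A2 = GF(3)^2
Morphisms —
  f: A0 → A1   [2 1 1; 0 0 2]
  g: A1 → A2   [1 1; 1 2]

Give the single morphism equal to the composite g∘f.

  e0=(1,0,0) f→(2,0) g→(2,2)
  e1=(0,1,0) f→(1,0) g→(1,1)
  e2=(0,0,1) f→(1,2) g→(0,2)
composite: [2 1 0; 2 1 2]

Answer: [2 1 0; 2 1 2]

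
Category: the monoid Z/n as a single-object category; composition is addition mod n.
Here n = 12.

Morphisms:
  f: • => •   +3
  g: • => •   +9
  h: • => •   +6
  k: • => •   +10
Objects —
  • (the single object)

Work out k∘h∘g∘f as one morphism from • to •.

Answer: +4

Trace:
  0 +3≡3 +9≡0 +6≡6 +10≡4  (mod 12)
⟦path⟧: +4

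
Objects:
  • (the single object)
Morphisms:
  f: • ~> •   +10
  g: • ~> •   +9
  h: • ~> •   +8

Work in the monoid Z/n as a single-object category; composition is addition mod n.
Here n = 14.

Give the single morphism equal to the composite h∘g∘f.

Answer: +13

Trace:
  0 +10≡10 +9≡5 +8≡13  (mod 14)
result: +13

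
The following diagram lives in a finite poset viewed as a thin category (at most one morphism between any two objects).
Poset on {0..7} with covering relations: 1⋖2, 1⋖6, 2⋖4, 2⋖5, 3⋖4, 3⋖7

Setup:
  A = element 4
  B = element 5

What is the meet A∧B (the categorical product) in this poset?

Lower bounds of A=4 and B=5: {1,2}
  1 <= 2
  2 <= 2
glb = 2

Answer: A∧B = 2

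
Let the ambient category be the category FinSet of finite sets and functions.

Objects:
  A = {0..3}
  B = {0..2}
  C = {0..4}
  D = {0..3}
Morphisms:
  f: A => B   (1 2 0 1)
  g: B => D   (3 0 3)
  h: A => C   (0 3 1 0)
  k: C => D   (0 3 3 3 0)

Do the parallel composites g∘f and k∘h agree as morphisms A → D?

Answer: COMMUTES

Work:
Along f;g (path 1):
  0 f=>1 g=>0
  1 f=>2 g=>3
  2 f=>0 g=>3
  3 f=>1 g=>0
  composite₁ = (0 3 3 0)
Along h;k (path 2):
  0 h=>0 k=>0
  1 h=>3 k=>3
  2 h=>1 k=>3
  3 h=>0 k=>0
  composite₂ = (0 3 3 0)
Equal? YES — commutes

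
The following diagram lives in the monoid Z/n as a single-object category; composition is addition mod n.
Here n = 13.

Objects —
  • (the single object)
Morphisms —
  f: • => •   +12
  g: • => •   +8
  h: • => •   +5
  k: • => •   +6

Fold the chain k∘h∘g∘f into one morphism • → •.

  0 +12≡12 +8≡7 +5≡12 +6≡5  (mod 13)
⟦path⟧: +5

Answer: +5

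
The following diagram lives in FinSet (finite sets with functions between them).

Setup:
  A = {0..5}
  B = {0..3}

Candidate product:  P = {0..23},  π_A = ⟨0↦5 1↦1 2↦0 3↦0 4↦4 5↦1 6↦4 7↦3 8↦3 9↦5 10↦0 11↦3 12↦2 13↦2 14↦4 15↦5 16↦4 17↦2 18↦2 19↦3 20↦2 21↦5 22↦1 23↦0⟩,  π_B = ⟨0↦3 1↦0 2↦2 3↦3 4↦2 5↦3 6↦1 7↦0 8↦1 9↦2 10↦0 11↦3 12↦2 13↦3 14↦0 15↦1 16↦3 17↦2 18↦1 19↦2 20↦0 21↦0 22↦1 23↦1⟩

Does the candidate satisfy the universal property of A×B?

Answer: NOT A VALID PRODUCT — duplicate pair at indices 12,17

Work:
|A|·|B| = 6·4 = 24;  |P| = 24
Check the pairing map k ↦ (π_A(k), π_B(k)):
  0 ↦ (5,3)
  1 ↦ (1,0)
  2 ↦ (0,2)
  3 ↦ (0,3)
  4 ↦ (4,2)
  5 ↦ (1,3)
  6 ↦ (4,1)
  7 ↦ (3,0)
  8 ↦ (3,1)
  9 ↦ (5,2)
  10 ↦ (0,0)
  11 ↦ (3,3)
  12 ↦ (2,2)
  13 ↦ (2,3)
  14 ↦ (4,0)
  15 ↦ (5,1)
  16 ↦ (4,3)
  17 ↦ (2,2)  ✗ repeats pair of k=12
  18 ↦ (2,1)
  19 ↦ (3,2)
  20 ↦ (2,0)
  21 ↦ (5,0)
  22 ↦ (1,1)
  23 ↦ (0,1)
distinct pairs in image: 23 / 24 needed
  → (2,2) hit at k=12 and k=17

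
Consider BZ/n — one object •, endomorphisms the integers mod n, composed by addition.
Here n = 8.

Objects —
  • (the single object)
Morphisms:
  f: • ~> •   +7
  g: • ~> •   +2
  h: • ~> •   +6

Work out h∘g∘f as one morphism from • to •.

Answer: +7

Derivation:
  0 +7≡7 +2≡1 +6≡7  (mod 8)
composite: +7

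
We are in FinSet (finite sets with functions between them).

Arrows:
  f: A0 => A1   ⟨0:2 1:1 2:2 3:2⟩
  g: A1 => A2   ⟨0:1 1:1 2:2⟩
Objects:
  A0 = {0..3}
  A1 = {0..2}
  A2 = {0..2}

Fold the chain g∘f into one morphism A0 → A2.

  0 f=>2 g=>2
  1 f=>1 g=>1
  2 f=>2 g=>2
  3 f=>2 g=>2
result: ⟨0:2 1:1 2:2 3:2⟩

Answer: ⟨0:2 1:1 2:2 3:2⟩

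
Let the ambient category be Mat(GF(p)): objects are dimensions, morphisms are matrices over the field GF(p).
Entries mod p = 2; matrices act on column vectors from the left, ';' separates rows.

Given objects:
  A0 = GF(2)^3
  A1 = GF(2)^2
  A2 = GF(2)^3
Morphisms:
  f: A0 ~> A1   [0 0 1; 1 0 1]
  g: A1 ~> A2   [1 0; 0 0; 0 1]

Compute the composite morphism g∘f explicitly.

Answer: [0 0 1; 0 0 0; 1 0 1]

Trace:
  e0=(1,0,0) f~>(0,1) g~>(0,0,1)
  e1=(0,1,0) f~>(0,0) g~>(0,0,0)
  e2=(0,0,1) f~>(1,1) g~>(1,0,1)
result: [0 0 1; 0 0 0; 1 0 1]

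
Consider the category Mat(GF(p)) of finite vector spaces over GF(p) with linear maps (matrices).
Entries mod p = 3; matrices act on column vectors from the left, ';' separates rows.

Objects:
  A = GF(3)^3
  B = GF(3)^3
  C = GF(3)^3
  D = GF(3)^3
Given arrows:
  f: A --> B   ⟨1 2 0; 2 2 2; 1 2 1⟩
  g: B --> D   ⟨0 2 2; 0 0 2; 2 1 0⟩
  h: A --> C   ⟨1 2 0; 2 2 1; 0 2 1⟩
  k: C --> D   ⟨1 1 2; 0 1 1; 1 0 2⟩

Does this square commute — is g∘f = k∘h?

1) trace f;g:
  e0=[1,0,0] f-->[1,2,1] g-->[0,2,1]
  e1=[0,1,0] f-->[2,2,2] g-->[2,1,0]
  e2=[0,0,1] f-->[0,2,1] g-->[0,2,2]
  composite₁ = ⟨0 2 0; 2 1 2; 1 0 2⟩
2) trace h;k:
  e0=[1,0,0] h-->[1,2,0] k-->[0,2,1]
  e1=[0,1,0] h-->[2,2,2] k-->[2,1,0]
  e2=[0,0,1] h-->[0,1,1] k-->[0,2,2]
  composite₂ = ⟨0 2 0; 2 1 2; 1 0 2⟩
Equal? YES — commutes

Answer: COMMUTES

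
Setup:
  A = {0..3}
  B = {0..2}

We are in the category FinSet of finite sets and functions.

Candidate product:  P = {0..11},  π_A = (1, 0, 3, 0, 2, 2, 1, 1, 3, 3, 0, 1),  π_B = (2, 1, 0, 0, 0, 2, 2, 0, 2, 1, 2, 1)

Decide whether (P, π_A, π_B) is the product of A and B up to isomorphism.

Answer: NOT A VALID PRODUCT — duplicate pair at indices 0,6

Work:
|A|·|B| = 4·3 = 12;  |P| = 12
Check the pairing map k ↦ (π_A(k), π_B(k)):
  0 ↦ (1,2)
  1 ↦ (0,1)
  2 ↦ (3,0)
  3 ↦ (0,0)
  4 ↦ (2,0)
  5 ↦ (2,2)
  6 ↦ (1,2)  ✗ repeats pair of k=0
  7 ↦ (1,0)
  8 ↦ (3,2)
  9 ↦ (3,1)
  10 ↦ (0,2)
  11 ↦ (1,1)
distinct pairs in image: 11 / 12 needed
  → (1,2) hit at k=0 and k=6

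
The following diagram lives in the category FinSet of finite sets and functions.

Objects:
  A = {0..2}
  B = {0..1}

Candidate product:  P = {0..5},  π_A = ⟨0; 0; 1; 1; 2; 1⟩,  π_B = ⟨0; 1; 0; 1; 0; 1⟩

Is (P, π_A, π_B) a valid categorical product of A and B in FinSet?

Answer: NOT A VALID PRODUCT — duplicate pair at indices 3,5

Work:
|A|·|B| = 3·2 = 6;  |P| = 6
Check the pairing map k ↦ (π_A(k), π_B(k)):
  0 : (0,0)
  1 : (0,1)
  2 : (1,0)
  3 : (1,1)
  4 : (2,0)
  5 : (1,1)  ✗ repeats pair of k=3
distinct pairs in image: 5 / 6 needed
  → (1,1) hit at k=3 and k=5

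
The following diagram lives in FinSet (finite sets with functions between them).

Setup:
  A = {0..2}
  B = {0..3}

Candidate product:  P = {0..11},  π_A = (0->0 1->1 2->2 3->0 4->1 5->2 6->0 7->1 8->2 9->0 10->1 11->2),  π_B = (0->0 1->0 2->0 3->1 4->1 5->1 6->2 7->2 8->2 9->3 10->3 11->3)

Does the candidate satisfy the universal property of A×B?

Answer: VALID PRODUCT

Trace:
|A|·|B| = 3·4 = 12;  |P| = 12
Check the pairing map k ↦ (π_A(k), π_B(k)):
  0 -> (0,0)
  1 -> (1,0)
  2 -> (2,0)
  3 -> (0,1)
  4 -> (1,1)
  5 -> (2,1)
  6 -> (0,2)
  7 -> (1,2)
  8 -> (2,2)
  9 -> (0,3)
  10 -> (1,3)
  11 -> (2,3)
distinct pairs in image: 12 / 12 needed
  → bijection onto A×B; projections well-typed.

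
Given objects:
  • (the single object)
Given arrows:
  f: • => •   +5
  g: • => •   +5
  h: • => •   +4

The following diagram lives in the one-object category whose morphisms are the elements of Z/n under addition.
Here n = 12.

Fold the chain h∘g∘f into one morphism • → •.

Answer: +2

Work:
  0 +5≡5 +5≡10 +4≡2  (mod 12)
composite: +2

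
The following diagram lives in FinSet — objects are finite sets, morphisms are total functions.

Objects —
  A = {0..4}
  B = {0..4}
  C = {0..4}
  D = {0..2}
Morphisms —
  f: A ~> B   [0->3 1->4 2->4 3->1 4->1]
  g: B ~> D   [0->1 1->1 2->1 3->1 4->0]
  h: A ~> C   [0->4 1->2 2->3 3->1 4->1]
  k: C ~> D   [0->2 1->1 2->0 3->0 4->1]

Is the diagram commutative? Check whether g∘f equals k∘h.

Along f;g (path 1):
  0 f~>3 g~>1
  1 f~>4 g~>0
  2 f~>4 g~>0
  3 f~>1 g~>1
  4 f~>1 g~>1
  composite₁ = [0->1 1->0 2->0 3->1 4->1]
Along h;k (path 2):
  0 h~>4 k~>1
  1 h~>2 k~>0
  2 h~>3 k~>0
  3 h~>1 k~>1
  4 h~>1 k~>1
  composite₂ = [0->1 1->0 2->0 3->1 4->1]
Equal? same morphism ✓

Answer: COMMUTES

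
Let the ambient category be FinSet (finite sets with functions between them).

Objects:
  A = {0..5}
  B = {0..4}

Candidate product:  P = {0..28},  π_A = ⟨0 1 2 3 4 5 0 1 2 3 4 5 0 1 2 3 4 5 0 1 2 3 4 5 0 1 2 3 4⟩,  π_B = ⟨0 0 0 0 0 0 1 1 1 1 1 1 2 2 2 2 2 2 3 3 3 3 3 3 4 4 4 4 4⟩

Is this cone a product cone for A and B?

|A|·|B| = 6·5 = 30;  |P| = 29
  → cardinalities differ; no bijection possible.

Answer: NOT A VALID PRODUCT — |P|=29 ≠ |A|·|B|=30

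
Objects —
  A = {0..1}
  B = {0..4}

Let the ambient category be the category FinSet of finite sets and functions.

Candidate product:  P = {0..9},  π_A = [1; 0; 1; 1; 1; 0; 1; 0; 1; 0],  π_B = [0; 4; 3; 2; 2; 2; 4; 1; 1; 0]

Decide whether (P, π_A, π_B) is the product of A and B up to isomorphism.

Answer: NOT A VALID PRODUCT — duplicate pair at indices 3,4

Work:
|A|·|B| = 2·5 = 10;  |P| = 10
Check the pairing map k ↦ (π_A(k), π_B(k)):
  0 ↦ (1,0)
  1 ↦ (0,4)
  2 ↦ (1,3)
  3 ↦ (1,2)
  4 ↦ (1,2)  ✗ repeats pair of k=3
  5 ↦ (0,2)
  6 ↦ (1,4)
  7 ↦ (0,1)
  8 ↦ (1,1)
  9 ↦ (0,0)
distinct pairs in image: 9 / 10 needed
  → (1,2) hit at k=3 and k=4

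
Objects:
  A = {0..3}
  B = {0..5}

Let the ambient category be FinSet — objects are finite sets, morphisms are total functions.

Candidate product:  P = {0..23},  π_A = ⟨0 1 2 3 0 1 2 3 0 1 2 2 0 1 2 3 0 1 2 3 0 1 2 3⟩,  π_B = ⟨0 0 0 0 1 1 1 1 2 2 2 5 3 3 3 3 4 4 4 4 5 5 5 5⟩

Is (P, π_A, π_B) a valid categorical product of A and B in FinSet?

Answer: NOT A VALID PRODUCT — duplicate pair at indices 22,11

Derivation:
|A|·|B| = 4·6 = 24;  |P| = 24
Check the pairing map k ↦ (π_A(k), π_B(k)):
  0 ↦ (0,0)
  1 ↦ (1,0)
  2 ↦ (2,0)
  3 ↦ (3,0)
  4 ↦ (0,1)
  5 ↦ (1,1)
  6 ↦ (2,1)
  7 ↦ (3,1)
  8 ↦ (0,2)
  9 ↦ (1,2)
  10 ↦ (2,2)
  11 ↦ (2,5)
  12 ↦ (0,3)
  13 ↦ (1,3)
  14 ↦ (2,3)
  15 ↦ (3,3)
  16 ↦ (0,4)
  17 ↦ (1,4)
  18 ↦ (2,4)
  19 ↦ (3,4)
  20 ↦ (0,5)
  21 ↦ (1,5)
  22 ↦ (2,5)  ✗ repeats pair of k=11
  23 ↦ (3,5)
distinct pairs in image: 23 / 24 needed
  → (2,5) hit at k=11 and k=22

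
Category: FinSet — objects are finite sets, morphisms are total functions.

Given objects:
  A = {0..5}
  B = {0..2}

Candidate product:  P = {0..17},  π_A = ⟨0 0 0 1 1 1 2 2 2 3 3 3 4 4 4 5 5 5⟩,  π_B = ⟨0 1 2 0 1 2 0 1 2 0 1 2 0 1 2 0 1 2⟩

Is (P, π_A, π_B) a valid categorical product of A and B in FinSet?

Answer: VALID PRODUCT

Derivation:
|A|·|B| = 6·3 = 18;  |P| = 18
Check the pairing map k ↦ (π_A(k), π_B(k)):
  0 : (0,0)
  1 : (0,1)
  2 : (0,2)
  3 : (1,0)
  4 : (1,1)
  5 : (1,2)
  6 : (2,0)
  7 : (2,1)
  8 : (2,2)
  9 : (3,0)
  10 : (3,1)
  11 : (3,2)
  12 : (4,0)
  13 : (4,1)
  14 : (4,2)
  15 : (5,0)
  16 : (5,1)
  17 : (5,2)
distinct pairs in image: 18 / 18 needed
  → bijection onto A×B; projections well-typed.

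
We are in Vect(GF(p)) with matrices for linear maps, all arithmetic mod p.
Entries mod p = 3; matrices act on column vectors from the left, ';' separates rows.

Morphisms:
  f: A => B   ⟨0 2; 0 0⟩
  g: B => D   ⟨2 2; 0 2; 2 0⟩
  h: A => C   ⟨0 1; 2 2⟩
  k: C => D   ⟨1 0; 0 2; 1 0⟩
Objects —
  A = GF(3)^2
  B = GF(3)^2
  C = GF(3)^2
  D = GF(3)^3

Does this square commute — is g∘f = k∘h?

Path 1 = f;g:
  e0=(1,0) f=>(0,0) g=>(0,0,0)
  e1=(0,1) f=>(2,0) g=>(1,0,1)
  ⟦path⟧₁ = ⟨0 1; 0 0; 0 1⟩
Path 2 = h;k:
  e0=(1,0) h=>(0,2) k=>(0,1,0)
  e1=(0,1) h=>(1,2) k=>(1,1,1)
  ⟦path⟧₂ = ⟨0 1; 1 1; 0 1⟩
Equal? differ; not commutative

Answer: DOES NOT COMMUTE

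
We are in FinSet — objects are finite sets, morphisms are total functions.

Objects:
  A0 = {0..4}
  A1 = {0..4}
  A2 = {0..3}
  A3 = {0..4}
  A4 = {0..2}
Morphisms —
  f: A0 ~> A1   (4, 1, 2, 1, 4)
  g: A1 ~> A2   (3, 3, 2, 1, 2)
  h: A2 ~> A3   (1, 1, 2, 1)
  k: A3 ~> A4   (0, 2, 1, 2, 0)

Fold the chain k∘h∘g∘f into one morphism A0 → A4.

  0 f~>4 g~>2 h~>2 k~>1
  1 f~>1 g~>3 h~>1 k~>2
  2 f~>2 g~>2 h~>2 k~>1
  3 f~>1 g~>3 h~>1 k~>2
  4 f~>4 g~>2 h~>2 k~>1
composite: (1, 2, 1, 2, 1)

Answer: (1, 2, 1, 2, 1)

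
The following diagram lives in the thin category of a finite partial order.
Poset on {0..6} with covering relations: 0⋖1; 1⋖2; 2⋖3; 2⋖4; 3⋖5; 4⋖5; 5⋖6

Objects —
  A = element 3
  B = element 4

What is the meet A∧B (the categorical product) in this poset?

{x : x⊑A ∧ x⊑B} = {0,1,2}  (A=3, B=4)
  0 ⊑ 2
  1 ⊑ 2
  2 ⊑ 2
glb = 2

Answer: A∧B = 2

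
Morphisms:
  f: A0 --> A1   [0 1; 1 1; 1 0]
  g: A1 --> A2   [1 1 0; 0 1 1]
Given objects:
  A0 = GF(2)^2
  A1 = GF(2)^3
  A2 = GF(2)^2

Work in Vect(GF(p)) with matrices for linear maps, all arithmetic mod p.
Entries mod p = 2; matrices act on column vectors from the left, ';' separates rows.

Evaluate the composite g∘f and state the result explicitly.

  e0=⟨1,0⟩ f-->⟨0,1,1⟩ g-->⟨1,0⟩
  e1=⟨0,1⟩ f-->⟨1,1,0⟩ g-->⟨0,1⟩
⟦path⟧: [1 0; 0 1]

Answer: [1 0; 0 1]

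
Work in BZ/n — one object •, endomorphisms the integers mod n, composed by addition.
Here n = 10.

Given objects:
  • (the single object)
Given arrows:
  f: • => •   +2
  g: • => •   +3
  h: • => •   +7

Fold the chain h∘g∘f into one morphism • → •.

Answer: +2

Derivation:
  0 +2≡2 +3≡5 +7≡2  (mod 10)
composite: +2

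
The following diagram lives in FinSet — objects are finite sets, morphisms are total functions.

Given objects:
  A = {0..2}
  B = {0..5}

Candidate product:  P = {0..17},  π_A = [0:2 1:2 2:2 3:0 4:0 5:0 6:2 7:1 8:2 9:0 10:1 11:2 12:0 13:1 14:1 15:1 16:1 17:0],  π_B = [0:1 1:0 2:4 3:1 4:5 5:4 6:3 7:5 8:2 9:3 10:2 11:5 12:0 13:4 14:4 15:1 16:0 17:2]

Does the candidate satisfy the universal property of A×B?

Answer: NOT A VALID PRODUCT — duplicate pair at indices 14,13

Trace:
|A|·|B| = 3·6 = 18;  |P| = 18
Check the pairing map k ↦ (π_A(k), π_B(k)):
  0 : (2,1)
  1 : (2,0)
  2 : (2,4)
  3 : (0,1)
  4 : (0,5)
  5 : (0,4)
  6 : (2,3)
  7 : (1,5)
  8 : (2,2)
  9 : (0,3)
  10 : (1,2)
  11 : (2,5)
  12 : (0,0)
  13 : (1,4)
  14 : (1,4)  ✗ repeats pair of k=13
  15 : (1,1)
  16 : (1,0)
  17 : (0,2)
distinct pairs in image: 17 / 18 needed
  → (1,4) hit at k=13 and k=14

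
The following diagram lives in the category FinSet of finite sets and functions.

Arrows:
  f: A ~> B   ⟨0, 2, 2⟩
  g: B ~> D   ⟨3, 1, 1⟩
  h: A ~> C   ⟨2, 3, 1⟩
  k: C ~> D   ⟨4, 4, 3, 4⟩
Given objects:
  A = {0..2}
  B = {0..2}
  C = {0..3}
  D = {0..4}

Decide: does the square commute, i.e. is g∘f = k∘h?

1) trace f;g:
  0 f~>0 g~>3
  1 f~>2 g~>1
  2 f~>2 g~>1
  composite₁ = ⟨3, 1, 1⟩
2) trace h;k:
  0 h~>2 k~>3
  1 h~>3 k~>4
  2 h~>1 k~>4
  composite₂ = ⟨3, 4, 4⟩
Equal? NO — does not commute

Answer: DOES NOT COMMUTE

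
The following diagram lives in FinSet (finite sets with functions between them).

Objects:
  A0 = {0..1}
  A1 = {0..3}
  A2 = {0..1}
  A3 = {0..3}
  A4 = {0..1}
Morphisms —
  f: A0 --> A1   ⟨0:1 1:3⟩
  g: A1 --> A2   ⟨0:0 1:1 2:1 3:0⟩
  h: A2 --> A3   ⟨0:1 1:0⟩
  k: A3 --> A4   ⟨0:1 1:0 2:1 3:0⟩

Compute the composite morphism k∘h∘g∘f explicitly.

Answer: ⟨0:1 1:0⟩

Work:
  0 f-->1 g-->1 h-->0 k-->1
  1 f-->3 g-->0 h-->1 k-->0
composite: ⟨0:1 1:0⟩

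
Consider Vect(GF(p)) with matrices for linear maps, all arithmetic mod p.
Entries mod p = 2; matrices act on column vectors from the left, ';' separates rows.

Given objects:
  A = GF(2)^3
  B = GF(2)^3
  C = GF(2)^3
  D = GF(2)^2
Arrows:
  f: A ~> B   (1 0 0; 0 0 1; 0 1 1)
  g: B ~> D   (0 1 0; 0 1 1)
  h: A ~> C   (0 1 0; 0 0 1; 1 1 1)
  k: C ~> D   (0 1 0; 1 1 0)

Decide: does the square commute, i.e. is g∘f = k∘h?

1) trace f;g:
  e0=⟨1,0,0⟩ f~>⟨1,0,0⟩ g~>⟨0,0⟩
  e1=⟨0,1,0⟩ f~>⟨0,0,1⟩ g~>⟨0,1⟩
  e2=⟨0,0,1⟩ f~>⟨0,1,1⟩ g~>⟨1,0⟩
  ⟦path⟧₁ = (0 0 1; 0 1 0)
2) trace h;k:
  e0=⟨1,0,0⟩ h~>⟨0,0,1⟩ k~>⟨0,0⟩
  e1=⟨0,1,0⟩ h~>⟨1,0,1⟩ k~>⟨0,1⟩
  e2=⟨0,0,1⟩ h~>⟨0,1,1⟩ k~>⟨1,1⟩
  ⟦path⟧₂ = (0 0 1; 0 1 1)
Equal? distinct morphisms ✗

Answer: DOES NOT COMMUTE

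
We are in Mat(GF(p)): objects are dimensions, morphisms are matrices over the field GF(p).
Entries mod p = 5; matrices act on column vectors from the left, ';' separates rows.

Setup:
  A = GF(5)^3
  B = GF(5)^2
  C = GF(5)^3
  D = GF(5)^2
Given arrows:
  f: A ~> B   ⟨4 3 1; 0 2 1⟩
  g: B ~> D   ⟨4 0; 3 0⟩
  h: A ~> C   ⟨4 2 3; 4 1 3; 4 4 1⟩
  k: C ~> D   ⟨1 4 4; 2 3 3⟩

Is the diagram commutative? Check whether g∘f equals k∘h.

Answer: COMMUTES

Trace:
Path 1 = f;g:
  e0=[1,0,0] f~>[4,0] g~>[1,2]
  e1=[0,1,0] f~>[3,2] g~>[2,4]
  e2=[0,0,1] f~>[1,1] g~>[4,3]
  result₁ = ⟨1 2 4; 2 4 3⟩
Path 2 = h;k:
  e0=[1,0,0] h~>[4,4,4] k~>[1,2]
  e1=[0,1,0] h~>[2,1,4] k~>[2,4]
  e2=[0,0,1] h~>[3,3,1] k~>[4,3]
  result₂ = ⟨1 2 4; 2 4 3⟩
Equal? equal; square commutes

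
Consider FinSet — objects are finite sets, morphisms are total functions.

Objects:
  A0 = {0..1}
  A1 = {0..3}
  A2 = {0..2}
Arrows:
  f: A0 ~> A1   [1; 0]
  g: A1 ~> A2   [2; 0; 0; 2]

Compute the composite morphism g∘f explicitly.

Answer: [0; 2]

Trace:
  0 f~>1 g~>0
  1 f~>0 g~>2
⟦path⟧: [0; 2]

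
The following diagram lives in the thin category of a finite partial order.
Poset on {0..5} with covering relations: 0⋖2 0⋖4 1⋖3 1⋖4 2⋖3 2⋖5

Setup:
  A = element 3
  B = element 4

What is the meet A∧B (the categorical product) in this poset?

Lower bounds of A=3 and B=4: {0,1}
  maximal lower bounds 0 and 1 are incomparable: neither 0≤1 nor 1≤0
→ no greatest lower bound exists

Answer: NO MEET EXISTS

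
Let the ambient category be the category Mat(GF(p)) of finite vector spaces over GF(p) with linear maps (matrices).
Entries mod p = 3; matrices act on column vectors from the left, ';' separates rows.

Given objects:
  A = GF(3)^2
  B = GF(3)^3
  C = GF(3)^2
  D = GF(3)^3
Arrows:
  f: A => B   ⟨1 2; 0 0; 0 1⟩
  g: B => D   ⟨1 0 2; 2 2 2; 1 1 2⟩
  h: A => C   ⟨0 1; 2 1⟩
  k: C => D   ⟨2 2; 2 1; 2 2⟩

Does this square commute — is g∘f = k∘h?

Answer: COMMUTES

Work:
Path 1 = f;g:
  e0=⟨1,0⟩ f=>⟨1,0,0⟩ g=>⟨1,2,1⟩
  e1=⟨0,1⟩ f=>⟨2,0,1⟩ g=>⟨1,0,1⟩
  composite₁ = ⟨1 1; 2 0; 1 1⟩
Path 2 = h;k:
  e0=⟨1,0⟩ h=>⟨0,2⟩ k=>⟨1,2,1⟩
  e1=⟨0,1⟩ h=>⟨1,1⟩ k=>⟨1,0,1⟩
  composite₂ = ⟨1 1; 2 0; 1 1⟩
Equal? same morphism ✓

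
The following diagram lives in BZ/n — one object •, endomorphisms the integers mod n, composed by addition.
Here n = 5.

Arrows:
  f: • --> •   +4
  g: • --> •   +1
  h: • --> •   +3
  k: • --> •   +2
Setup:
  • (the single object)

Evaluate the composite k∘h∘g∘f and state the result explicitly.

  0 +4≡4 +1≡0 +3≡3 +2≡0  (mod 5)
result: +0

Answer: +0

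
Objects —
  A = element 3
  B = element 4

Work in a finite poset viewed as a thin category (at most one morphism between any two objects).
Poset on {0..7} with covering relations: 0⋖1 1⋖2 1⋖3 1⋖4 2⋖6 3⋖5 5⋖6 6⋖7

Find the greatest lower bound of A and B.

Common predecessors of 3,4: {0,1}
  0 ≤ 1
  1 ≤ 1
glb = 1

Answer: A∧B = 1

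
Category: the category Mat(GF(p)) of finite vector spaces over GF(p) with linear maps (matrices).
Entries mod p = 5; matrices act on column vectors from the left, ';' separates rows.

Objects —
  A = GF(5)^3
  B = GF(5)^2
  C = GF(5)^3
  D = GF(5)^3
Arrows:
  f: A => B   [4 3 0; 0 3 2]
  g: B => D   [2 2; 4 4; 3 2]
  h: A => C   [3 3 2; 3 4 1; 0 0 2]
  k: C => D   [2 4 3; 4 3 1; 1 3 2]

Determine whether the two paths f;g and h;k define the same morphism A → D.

Answer: COMMUTES

Work:
Along f;g (path 1):
  e0=[1,0,0] f=>[4,0] g=>[3,1,2]
  e1=[0,1,0] f=>[3,3] g=>[2,4,0]
  e2=[0,0,1] f=>[0,2] g=>[4,3,4]
  ⟦path⟧₁ = [3 2 4; 1 4 3; 2 0 4]
Along h;k (path 2):
  e0=[1,0,0] h=>[3,3,0] k=>[3,1,2]
  e1=[0,1,0] h=>[3,4,0] k=>[2,4,0]
  e2=[0,0,1] h=>[2,1,2] k=>[4,3,4]
  ⟦path⟧₂ = [3 2 4; 1 4 3; 2 0 4]
Equal? same morphism ✓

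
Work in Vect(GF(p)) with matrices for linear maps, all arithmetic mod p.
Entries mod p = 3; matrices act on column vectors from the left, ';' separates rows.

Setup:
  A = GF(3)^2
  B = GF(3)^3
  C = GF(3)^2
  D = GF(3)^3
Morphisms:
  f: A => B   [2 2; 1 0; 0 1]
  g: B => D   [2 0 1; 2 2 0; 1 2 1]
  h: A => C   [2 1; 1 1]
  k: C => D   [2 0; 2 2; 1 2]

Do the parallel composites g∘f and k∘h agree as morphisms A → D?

Along f;g (path 1):
  e0=(1,0) f=>(2,1,0) g=>(1,0,1)
  e1=(0,1) f=>(2,0,1) g=>(2,1,0)
  composite₁ = [1 2; 0 1; 1 0]
Along h;k (path 2):
  e0=(1,0) h=>(2,1) k=>(1,0,1)
  e1=(0,1) h=>(1,1) k=>(2,1,0)
  composite₂ = [1 2; 0 1; 1 0]
Equal? equal; square commutes

Answer: COMMUTES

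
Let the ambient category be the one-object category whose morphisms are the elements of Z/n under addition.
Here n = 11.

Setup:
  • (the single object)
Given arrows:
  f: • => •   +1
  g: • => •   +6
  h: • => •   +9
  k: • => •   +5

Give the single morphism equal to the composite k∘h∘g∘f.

Answer: +10

Work:
  0 +1≡1 +6≡7 +9≡5 +5≡10  (mod 11)
result: +10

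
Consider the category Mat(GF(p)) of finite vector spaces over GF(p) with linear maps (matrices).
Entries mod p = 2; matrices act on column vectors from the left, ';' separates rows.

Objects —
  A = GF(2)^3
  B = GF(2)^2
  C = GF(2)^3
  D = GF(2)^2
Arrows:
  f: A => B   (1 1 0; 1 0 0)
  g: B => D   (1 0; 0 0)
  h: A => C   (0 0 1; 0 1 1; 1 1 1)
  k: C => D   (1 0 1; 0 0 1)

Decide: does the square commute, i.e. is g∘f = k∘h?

Answer: DOES NOT COMMUTE

Trace:
Along f;g (path 1):
  e0=(1,0,0) f=>(1,1) g=>(1,0)
  e1=(0,1,0) f=>(1,0) g=>(1,0)
  e2=(0,0,1) f=>(0,0) g=>(0,0)
  composite₁ = (1 1 0; 0 0 0)
Along h;k (path 2):
  e0=(1,0,0) h=>(0,0,1) k=>(1,1)
  e1=(0,1,0) h=>(0,1,1) k=>(1,1)
  e2=(0,0,1) h=>(1,1,1) k=>(0,1)
  composite₂ = (1 1 0; 1 1 1)
Equal? distinct morphisms ✗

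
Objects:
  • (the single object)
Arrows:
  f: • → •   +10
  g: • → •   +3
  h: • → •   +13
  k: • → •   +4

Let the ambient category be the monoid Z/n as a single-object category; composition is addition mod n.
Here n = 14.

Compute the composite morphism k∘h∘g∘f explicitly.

Answer: +2

Work:
  0 +10≡10 +3≡13 +13≡12 +4≡2  (mod 14)
composite: +2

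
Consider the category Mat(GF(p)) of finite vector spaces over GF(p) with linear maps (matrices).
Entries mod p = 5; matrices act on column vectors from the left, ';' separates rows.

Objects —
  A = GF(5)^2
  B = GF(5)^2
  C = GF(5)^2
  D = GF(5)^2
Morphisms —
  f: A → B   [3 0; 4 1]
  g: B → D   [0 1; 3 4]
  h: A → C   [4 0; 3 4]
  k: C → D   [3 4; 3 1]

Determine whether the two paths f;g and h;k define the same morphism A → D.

1) trace f;g:
  e0=[1,0] f→[3,4] g→[4,0]
  e1=[0,1] f→[0,1] g→[1,4]
  result₁ = [4 1; 0 4]
2) trace h;k:
  e0=[1,0] h→[4,3] k→[4,0]
  e1=[0,1] h→[0,4] k→[1,4]
  result₂ = [4 1; 0 4]
Equal? same morphism ✓

Answer: COMMUTES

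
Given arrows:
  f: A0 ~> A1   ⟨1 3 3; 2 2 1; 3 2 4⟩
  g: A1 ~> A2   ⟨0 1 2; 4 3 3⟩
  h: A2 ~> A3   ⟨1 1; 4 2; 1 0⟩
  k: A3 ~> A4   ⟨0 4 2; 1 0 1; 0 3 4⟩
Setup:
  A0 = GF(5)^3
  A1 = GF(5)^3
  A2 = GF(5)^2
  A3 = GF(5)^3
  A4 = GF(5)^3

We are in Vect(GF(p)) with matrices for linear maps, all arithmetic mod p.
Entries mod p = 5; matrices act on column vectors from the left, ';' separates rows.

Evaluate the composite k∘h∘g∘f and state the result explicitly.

Answer: ⟨1 0 3; 0 1 0; 2 0 1⟩

Trace:
  e0=⟨1,0,0⟩ f~>⟨1,2,3⟩ g~>⟨3,4⟩ h~>⟨2,0,3⟩ k~>⟨1,0,2⟩
  e1=⟨0,1,0⟩ f~>⟨3,2,2⟩ g~>⟨1,4⟩ h~>⟨0,2,1⟩ k~>⟨0,1,0⟩
  e2=⟨0,0,1⟩ f~>⟨3,1,4⟩ g~>⟨4,2⟩ h~>⟨1,0,4⟩ k~>⟨3,0,1⟩
composite: ⟨1 0 3; 0 1 0; 2 0 1⟩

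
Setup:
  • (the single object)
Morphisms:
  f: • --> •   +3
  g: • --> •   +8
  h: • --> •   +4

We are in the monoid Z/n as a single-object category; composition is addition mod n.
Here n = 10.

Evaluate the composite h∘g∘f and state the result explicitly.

Answer: +5

Work:
  0 +3≡3 +8≡1 +4≡5  (mod 10)
result: +5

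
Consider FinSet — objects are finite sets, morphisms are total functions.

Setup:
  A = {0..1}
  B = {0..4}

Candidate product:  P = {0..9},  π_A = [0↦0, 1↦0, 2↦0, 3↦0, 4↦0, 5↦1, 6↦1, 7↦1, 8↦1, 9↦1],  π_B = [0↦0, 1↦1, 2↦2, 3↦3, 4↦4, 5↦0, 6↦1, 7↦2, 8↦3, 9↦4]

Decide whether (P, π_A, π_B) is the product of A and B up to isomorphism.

Answer: VALID PRODUCT

Work:
|A|·|B| = 2·5 = 10;  |P| = 10
Check the pairing map k ↦ (π_A(k), π_B(k)):
  0 ↦ (0,0)
  1 ↦ (0,1)
  2 ↦ (0,2)
  3 ↦ (0,3)
  4 ↦ (0,4)
  5 ↦ (1,0)
  6 ↦ (1,1)
  7 ↦ (1,2)
  8 ↦ (1,3)
  9 ↦ (1,4)
distinct pairs in image: 10 / 10 needed
  → bijection onto A×B; projections well-typed.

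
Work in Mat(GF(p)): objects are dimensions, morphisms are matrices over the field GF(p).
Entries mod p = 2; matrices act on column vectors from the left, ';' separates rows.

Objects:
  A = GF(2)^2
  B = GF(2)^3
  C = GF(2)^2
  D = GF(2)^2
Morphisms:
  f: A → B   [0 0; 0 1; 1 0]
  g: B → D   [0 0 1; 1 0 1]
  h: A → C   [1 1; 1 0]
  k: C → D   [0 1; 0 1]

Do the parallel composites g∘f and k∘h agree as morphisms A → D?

Answer: COMMUTES

Work:
1) trace f;g:
  e0=[1,0] f→[0,0,1] g→[1,1]
  e1=[0,1] f→[0,1,0] g→[0,0]
  composite₁ = [1 0; 1 0]
2) trace h;k:
  e0=[1,0] h→[1,1] k→[1,1]
  e1=[0,1] h→[1,0] k→[0,0]
  composite₂ = [1 0; 1 0]
Equal? YES — commutes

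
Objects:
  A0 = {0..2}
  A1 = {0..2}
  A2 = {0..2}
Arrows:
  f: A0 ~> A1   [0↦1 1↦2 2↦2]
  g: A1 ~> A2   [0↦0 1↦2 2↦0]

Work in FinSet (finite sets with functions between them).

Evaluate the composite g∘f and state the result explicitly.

Answer: [0↦2 1↦0 2↦0]

Work:
  0 f~>1 g~>2
  1 f~>2 g~>0
  2 f~>2 g~>0
composite: [0↦2 1↦0 2↦0]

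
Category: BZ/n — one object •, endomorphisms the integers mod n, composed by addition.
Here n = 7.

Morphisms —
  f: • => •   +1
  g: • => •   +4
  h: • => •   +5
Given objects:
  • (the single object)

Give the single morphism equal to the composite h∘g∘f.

Answer: +3

Work:
  0 +1≡1 +4≡5 +5≡3  (mod 7)
result: +3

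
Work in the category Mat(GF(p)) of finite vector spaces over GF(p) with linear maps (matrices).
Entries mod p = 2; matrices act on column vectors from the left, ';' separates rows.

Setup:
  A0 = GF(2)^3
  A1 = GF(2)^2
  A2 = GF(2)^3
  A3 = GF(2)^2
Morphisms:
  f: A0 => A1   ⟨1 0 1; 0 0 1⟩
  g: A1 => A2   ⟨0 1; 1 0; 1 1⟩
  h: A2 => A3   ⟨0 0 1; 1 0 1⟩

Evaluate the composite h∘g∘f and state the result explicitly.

  e0=(1,0,0) f=>(1,0) g=>(0,1,1) h=>(1,1)
  e1=(0,1,0) f=>(0,0) g=>(0,0,0) h=>(0,0)
  e2=(0,0,1) f=>(1,1) g=>(1,1,0) h=>(0,1)
result: ⟨1 0 0; 1 0 1⟩

Answer: ⟨1 0 0; 1 0 1⟩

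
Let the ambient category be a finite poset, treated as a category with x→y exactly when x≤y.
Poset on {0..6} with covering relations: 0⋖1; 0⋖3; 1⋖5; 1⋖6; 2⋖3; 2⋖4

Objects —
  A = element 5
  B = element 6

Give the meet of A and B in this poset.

Answer: A∧B = 1

Derivation:
Common predecessors of 5,6: {0,1}
  0 ≤ 1
  1 ≤ 1
glb = 1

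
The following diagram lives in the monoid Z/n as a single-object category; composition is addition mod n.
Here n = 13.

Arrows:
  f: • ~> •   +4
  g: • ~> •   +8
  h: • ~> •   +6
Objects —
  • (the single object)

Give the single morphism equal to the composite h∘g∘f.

  0 +4≡4 +8≡12 +6≡5  (mod 13)
result: +5

Answer: +5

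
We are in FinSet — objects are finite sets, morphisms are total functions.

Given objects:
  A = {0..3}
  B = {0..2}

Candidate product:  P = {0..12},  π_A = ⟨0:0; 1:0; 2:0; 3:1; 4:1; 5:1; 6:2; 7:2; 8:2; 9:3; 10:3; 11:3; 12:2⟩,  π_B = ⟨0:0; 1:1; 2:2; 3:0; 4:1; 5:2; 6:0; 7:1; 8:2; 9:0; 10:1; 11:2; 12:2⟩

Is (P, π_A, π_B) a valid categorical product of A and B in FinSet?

Answer: NOT A VALID PRODUCT — |P|=13 ≠ |A|·|B|=12

Derivation:
|A|·|B| = 4·3 = 12;  |P| = 13
  → cardinalities differ; no bijection possible.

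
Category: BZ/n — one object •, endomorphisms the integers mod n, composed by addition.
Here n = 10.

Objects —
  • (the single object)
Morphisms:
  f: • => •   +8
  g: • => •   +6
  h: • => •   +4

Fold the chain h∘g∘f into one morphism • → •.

Answer: +8

Derivation:
  0 +8≡8 +6≡4 +4≡8  (mod 10)
result: +8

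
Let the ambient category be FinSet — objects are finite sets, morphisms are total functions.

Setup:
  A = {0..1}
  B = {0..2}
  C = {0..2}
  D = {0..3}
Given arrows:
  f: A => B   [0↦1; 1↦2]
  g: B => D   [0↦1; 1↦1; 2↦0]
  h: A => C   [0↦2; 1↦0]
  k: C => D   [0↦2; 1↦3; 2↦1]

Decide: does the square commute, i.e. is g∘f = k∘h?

Answer: DOES NOT COMMUTE

Work:
1) trace f;g:
  0 f=>1 g=>1
  1 f=>2 g=>0
  result₁ = [0↦1; 1↦0]
2) trace h;k:
  0 h=>2 k=>1
  1 h=>0 k=>2
  result₂ = [0↦1; 1↦2]
Equal? NO — does not commute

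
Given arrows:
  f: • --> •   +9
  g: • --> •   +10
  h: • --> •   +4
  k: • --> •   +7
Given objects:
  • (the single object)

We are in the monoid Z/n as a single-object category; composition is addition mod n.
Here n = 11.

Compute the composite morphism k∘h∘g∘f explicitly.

Answer: +8

Trace:
  0 +9≡9 +10≡8 +4≡1 +7≡8  (mod 11)
⟦path⟧: +8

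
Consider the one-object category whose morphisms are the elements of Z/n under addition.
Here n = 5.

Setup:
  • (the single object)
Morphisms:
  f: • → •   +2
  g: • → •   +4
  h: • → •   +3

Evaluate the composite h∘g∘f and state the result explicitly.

  0 +2≡2 +4≡1 +3≡4  (mod 5)
composite: +4

Answer: +4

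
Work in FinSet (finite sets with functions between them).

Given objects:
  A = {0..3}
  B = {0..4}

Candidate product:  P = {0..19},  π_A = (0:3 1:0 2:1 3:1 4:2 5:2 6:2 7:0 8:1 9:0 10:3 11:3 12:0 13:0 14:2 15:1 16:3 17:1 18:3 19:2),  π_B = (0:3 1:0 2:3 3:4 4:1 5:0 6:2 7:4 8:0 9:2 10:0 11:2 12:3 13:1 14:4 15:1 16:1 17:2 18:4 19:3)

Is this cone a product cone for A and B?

|A|·|B| = 4·5 = 20;  |P| = 20
Check the pairing map k ↦ (π_A(k), π_B(k)):
  0 : (3,3)
  1 : (0,0)
  2 : (1,3)
  3 : (1,4)
  4 : (2,1)
  5 : (2,0)
  6 : (2,2)
  7 : (0,4)
  8 : (1,0)
  9 : (0,2)
  10 : (3,0)
  11 : (3,2)
  12 : (0,3)
  13 : (0,1)
  14 : (2,4)
  15 : (1,1)
  16 : (3,1)
  17 : (1,2)
  18 : (3,4)
  19 : (2,3)
distinct pairs in image: 20 / 20 needed
  → bijection onto A×B; projections well-typed.

Answer: VALID PRODUCT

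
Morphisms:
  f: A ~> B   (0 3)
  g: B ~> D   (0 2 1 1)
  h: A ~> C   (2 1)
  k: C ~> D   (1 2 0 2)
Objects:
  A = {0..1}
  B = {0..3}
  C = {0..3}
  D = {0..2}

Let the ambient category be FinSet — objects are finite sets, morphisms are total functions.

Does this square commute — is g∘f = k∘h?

Answer: DOES NOT COMMUTE

Derivation:
Path 1 = f;g:
  0 f~>0 g~>0
  1 f~>3 g~>1
  ⟦path⟧₁ = (0 1)
Path 2 = h;k:
  0 h~>2 k~>0
  1 h~>1 k~>2
  ⟦path⟧₂ = (0 2)
Equal? NO — does not commute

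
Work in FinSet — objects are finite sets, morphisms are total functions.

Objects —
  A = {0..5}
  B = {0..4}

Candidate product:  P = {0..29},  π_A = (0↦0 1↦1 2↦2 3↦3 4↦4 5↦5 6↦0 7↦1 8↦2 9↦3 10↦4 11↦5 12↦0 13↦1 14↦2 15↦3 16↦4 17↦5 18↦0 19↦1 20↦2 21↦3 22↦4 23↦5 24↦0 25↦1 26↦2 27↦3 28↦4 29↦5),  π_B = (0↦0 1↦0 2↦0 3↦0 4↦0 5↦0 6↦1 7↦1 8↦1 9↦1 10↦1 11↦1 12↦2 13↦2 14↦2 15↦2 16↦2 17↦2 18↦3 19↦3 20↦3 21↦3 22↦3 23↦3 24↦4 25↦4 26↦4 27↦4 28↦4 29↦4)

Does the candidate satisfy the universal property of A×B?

|A|·|B| = 6·5 = 30;  |P| = 30
Check the pairing map k ↦ (π_A(k), π_B(k)):
  0 ↦ (0,0)
  1 ↦ (1,0)
  2 ↦ (2,0)
  3 ↦ (3,0)
  4 ↦ (4,0)
  5 ↦ (5,0)
  6 ↦ (0,1)
  7 ↦ (1,1)
  8 ↦ (2,1)
  9 ↦ (3,1)
  10 ↦ (4,1)
  11 ↦ (5,1)
  12 ↦ (0,2)
  13 ↦ (1,2)
  14 ↦ (2,2)
  15 ↦ (3,2)
  16 ↦ (4,2)
  17 ↦ (5,2)
  18 ↦ (0,3)
  19 ↦ (1,3)
  20 ↦ (2,3)
  21 ↦ (3,3)
  22 ↦ (4,3)
  23 ↦ (5,3)
  24 ↦ (0,4)
  25 ↦ (1,4)
  26 ↦ (2,4)
  27 ↦ (3,4)
  28 ↦ (4,4)
  29 ↦ (5,4)
distinct pairs in image: 30 / 30 needed
  → bijection onto A×B; projections well-typed.

Answer: VALID PRODUCT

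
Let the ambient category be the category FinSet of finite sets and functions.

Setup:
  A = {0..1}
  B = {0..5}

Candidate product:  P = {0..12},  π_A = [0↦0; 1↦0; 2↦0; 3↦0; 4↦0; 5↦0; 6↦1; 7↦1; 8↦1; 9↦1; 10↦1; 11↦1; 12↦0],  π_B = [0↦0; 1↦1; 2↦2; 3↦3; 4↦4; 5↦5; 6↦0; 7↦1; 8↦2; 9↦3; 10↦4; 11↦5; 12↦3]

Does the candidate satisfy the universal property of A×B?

Answer: NOT A VALID PRODUCT — |P|=13 ≠ |A|·|B|=12

Derivation:
|A|·|B| = 2·6 = 12;  |P| = 13
  → cardinalities differ; no bijection possible.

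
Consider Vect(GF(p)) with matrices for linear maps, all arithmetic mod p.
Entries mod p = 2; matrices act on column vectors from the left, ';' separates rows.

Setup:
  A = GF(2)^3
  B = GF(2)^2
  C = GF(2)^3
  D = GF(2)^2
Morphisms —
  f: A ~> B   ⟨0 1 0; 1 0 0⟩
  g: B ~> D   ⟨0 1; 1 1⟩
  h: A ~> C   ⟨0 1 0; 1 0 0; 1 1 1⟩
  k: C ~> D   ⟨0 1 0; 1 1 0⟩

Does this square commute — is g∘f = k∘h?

Along f;g (path 1):
  e0=(1,0,0) f~>(0,1) g~>(1,1)
  e1=(0,1,0) f~>(1,0) g~>(0,1)
  e2=(0,0,1) f~>(0,0) g~>(0,0)
  result₁ = ⟨1 0 0; 1 1 0⟩
Along h;k (path 2):
  e0=(1,0,0) h~>(0,1,1) k~>(1,1)
  e1=(0,1,0) h~>(1,0,1) k~>(0,1)
  e2=(0,0,1) h~>(0,0,1) k~>(0,0)
  result₂ = ⟨1 0 0; 1 1 0⟩
Equal? same morphism ✓

Answer: COMMUTES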